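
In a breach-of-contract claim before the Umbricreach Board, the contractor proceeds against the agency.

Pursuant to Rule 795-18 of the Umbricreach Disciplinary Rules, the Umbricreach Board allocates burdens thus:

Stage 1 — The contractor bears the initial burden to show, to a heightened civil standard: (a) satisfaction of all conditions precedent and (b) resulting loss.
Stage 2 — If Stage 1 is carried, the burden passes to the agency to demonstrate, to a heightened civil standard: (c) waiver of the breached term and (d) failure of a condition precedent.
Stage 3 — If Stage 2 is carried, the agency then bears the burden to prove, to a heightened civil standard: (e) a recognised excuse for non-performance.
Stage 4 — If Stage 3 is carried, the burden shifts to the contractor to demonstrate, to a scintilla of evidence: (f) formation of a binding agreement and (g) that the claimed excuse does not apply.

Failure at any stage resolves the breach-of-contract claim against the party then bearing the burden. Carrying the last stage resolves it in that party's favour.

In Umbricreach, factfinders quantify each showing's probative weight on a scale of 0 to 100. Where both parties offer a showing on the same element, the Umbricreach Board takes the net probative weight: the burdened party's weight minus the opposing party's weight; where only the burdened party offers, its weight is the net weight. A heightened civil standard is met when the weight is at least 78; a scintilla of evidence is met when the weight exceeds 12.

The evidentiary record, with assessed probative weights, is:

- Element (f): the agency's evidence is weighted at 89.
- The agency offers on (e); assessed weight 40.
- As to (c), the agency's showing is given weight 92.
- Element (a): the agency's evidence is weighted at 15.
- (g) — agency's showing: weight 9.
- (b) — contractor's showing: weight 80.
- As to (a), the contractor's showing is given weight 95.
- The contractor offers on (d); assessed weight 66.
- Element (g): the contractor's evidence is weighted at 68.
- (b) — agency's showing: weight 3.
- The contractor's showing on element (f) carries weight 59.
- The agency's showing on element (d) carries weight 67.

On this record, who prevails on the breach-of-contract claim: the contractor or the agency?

agency

At Stage 1 the contractor must meet a heightened civil standard (weight is at least 78): on (a) the weight is 95 less the opposing 15 gives net 80, ≥ 78, so (a) meets the standard; on (b) the weight is 80 less the opposing 3 gives net 77, which does not reach 78, so (b) does not meet the standard.
  Stage 1 not carried; the contractor fails its burden.
So the agency prevails.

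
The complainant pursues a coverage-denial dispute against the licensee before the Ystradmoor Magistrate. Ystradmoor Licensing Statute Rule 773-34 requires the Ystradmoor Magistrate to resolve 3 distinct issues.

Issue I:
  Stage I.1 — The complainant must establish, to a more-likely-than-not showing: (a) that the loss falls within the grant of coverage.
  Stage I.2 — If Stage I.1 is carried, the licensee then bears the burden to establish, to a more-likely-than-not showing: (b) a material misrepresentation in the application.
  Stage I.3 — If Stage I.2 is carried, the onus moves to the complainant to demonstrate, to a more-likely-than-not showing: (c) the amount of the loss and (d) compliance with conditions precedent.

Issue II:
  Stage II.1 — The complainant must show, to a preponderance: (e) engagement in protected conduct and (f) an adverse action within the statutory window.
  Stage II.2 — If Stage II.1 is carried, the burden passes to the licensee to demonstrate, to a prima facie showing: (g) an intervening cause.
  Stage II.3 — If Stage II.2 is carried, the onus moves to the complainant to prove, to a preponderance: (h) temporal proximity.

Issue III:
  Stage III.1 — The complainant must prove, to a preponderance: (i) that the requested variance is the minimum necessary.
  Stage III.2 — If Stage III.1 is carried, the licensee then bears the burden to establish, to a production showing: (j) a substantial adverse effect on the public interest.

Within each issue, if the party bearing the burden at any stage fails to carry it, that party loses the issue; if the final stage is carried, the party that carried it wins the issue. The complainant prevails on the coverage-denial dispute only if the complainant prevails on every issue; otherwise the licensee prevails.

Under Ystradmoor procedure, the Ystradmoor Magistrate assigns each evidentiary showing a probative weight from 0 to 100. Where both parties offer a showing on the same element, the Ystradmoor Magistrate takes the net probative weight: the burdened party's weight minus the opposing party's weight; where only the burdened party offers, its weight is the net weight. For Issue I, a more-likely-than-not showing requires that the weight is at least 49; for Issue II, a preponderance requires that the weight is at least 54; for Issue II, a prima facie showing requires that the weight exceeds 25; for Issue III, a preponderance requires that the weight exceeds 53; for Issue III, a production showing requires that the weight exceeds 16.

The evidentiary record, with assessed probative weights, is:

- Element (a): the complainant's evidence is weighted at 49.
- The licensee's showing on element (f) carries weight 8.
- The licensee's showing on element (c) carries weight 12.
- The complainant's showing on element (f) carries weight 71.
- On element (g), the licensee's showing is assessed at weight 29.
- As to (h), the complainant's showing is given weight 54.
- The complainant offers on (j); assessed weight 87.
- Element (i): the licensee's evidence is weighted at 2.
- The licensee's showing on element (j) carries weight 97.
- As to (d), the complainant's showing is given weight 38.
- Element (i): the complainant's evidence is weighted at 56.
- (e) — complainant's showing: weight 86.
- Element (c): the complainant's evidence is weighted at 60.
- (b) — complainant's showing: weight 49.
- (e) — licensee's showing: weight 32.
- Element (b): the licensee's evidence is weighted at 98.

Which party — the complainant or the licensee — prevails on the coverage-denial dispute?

— Issue I —
Stage I.1 (complainant, a more-likely-than-not showing, weight is at least 49): (a) 49 ≥ 49 — meets.
  All elements met. The burden passes to the licensee.
Stage I.2 (licensee, a more-likely-than-not showing, weight is at least 49): (b) net 98−49=49 ≥ 49 — meets.
  All elements met. The burden passes to the complainant.
Stage I.3 (complainant, a more-likely-than-not showing, weight is at least 49): (c) net 60−12=48 < 49 — fails; (d) 38 < 49 — fails.
  Not every element is met, so the complainant fails to carry Stage I.3.
So the licensee prevails on this issue.
— Issue II —
At Stage II.1 the complainant must meet a preponderance (weight is at least 54): on (e) the weight is 86 less the opposing 32 gives net 54, which does reach 54, so (e) meets the standard; on (f) the weight is 71 less the opposing 8 gives net 63, ≥ 54, so (f) meets the standard.
  Stage II.1 is satisfied; the onus moves to the licensee.
At Stage II.2 the licensee must meet a prima facie showing (weight exceeds 25): on (g) the weight is 29, > 25, so (g) meets the standard.
  The licensee carries Stage II.2; the complainant now bears the burden.
At Stage II.3 the complainant must meet a preponderance (weight is at least 54): on (h) the weight is 54, ≥ 54, so (h) meets the standard.
  Stage II.3 carried; the final stage is satisfied.
All stages carried — the complainant prevails on this issue.
— Issue III —
Stage III.1 (complainant, a preponderance, weight exceeds 53): (i) net 56−2=54 > 53 — meets.
  Stage III.1 is satisfied; the onus moves to the licensee.
Stage III.2 (licensee, a production showing, weight exceeds 16): (j) net 97−87=10 ≤ 16 — fails.
  Stage III.2 not carried; the licensee fails its burden.
The analysis ends at Stage III.2; the complainant prevails on this issue.
Per-issue: Issue I → licensee; Issue II → complainant; Issue III → complainant. The complainant must prevail on every issue; overall, the licensee prevails.

licensee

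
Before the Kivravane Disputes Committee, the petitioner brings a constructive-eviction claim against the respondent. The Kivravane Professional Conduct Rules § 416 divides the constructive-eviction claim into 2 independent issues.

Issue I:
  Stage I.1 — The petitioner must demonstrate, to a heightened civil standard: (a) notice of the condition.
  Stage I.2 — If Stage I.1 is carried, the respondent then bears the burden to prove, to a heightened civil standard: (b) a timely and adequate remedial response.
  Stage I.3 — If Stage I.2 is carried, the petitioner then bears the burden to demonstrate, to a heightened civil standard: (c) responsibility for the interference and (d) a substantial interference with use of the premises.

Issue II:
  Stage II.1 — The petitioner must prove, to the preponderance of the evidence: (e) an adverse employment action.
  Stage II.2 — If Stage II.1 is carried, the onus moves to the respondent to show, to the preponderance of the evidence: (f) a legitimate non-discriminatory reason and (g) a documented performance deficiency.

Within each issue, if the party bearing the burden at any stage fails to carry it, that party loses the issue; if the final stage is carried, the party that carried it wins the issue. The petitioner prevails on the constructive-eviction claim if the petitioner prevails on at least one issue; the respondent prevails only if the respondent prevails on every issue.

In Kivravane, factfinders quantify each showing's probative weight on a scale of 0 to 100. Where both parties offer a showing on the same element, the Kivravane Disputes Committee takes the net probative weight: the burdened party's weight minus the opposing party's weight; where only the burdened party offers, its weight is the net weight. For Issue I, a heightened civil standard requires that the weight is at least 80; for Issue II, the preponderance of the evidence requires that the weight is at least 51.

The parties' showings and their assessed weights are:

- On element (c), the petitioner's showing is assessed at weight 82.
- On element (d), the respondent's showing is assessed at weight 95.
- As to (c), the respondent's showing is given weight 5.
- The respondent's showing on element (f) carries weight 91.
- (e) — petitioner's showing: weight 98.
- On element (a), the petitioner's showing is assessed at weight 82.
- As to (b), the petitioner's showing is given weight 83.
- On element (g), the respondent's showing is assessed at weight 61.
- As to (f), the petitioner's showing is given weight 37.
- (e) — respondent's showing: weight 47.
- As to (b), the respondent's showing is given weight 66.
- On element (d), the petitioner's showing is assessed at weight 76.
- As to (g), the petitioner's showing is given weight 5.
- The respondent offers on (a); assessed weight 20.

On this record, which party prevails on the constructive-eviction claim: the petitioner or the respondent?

— Issue I —
Stage I.1 (petitioner, a heightened civil standard, weight is at least 80): (a) net 82−20=62 < 80 — fails.
  The petitioner does not carry Stage I.1.
The analysis ends at Stage I.1; the respondent prevails on this issue.
— Issue II —
Stage II.1 — burden on petitioner; standard: the preponderance of the evidence (weight is at least 51).
    (e): 98 − 47 = 51 ≥ 51 [met]
  All elements met. The burden passes to the respondent.
Stage II.2 — burden on respondent; standard: the preponderance of the evidence (weight is at least 51).
    (f): 91 − 37 = 54 ≥ 51 [met]
    (g): 61 − 5 = 56 ≥ 51 [met]
  Stage II.2 carried; the final stage is satisfied.
With every stage satisfied, the respondent prevails on this issue.
Per-issue: Issue I → respondent; Issue II → respondent. The petitioner must prevail on at least one issue; overall, the respondent prevails.

respondent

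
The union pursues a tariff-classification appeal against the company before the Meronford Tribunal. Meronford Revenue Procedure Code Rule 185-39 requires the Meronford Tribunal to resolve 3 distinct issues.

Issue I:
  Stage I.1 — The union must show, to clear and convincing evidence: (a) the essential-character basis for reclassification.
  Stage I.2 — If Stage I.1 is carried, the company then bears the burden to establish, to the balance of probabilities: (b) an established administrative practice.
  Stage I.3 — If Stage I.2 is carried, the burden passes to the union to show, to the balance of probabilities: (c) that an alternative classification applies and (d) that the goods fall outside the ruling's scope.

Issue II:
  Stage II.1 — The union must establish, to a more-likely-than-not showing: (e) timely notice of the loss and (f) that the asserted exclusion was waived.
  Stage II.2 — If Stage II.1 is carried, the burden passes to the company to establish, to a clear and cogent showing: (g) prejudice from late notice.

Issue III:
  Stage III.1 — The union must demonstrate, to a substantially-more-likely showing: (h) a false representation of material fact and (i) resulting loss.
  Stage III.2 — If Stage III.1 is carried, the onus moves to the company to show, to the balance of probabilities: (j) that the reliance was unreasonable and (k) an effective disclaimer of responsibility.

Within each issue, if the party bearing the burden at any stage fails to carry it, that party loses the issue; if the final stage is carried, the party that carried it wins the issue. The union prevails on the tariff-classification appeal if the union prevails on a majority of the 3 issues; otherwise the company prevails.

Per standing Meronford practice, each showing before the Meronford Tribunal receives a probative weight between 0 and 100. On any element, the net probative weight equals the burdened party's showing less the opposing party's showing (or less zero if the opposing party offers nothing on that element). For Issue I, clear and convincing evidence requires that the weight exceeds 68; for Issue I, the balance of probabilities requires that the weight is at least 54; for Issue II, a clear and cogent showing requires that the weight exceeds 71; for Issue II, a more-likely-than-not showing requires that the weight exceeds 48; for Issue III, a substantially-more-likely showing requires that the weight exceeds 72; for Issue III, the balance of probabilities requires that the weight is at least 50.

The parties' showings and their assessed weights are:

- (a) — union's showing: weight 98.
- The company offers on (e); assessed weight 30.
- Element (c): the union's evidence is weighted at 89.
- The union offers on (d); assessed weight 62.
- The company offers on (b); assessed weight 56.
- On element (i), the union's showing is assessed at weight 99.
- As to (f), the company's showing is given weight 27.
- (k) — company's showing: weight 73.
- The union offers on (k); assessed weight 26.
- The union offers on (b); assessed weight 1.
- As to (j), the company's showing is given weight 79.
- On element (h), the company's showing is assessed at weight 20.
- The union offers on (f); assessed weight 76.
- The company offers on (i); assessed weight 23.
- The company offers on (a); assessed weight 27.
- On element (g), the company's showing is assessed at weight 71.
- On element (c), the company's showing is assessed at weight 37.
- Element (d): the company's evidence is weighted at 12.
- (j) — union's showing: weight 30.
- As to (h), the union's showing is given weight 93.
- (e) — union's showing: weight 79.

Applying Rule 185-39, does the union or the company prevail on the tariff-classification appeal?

union

— Issue I —
At Stage I.1 the union must meet clear and convincing evidence (weight exceeds 68): on (a) the weight is 98 less the opposing 27 gives net 71, > 68, so (a) meets the standard.
  Stage I.1 is satisfied; the onus moves to the company.
At Stage I.2 the company must meet the balance of probabilities (weight is at least 54): on (b) the weight is 56 less the opposing 1 gives net 55, which does reach 54, so (b) meets the standard.
  The company carries Stage I.2; the union now bears the burden.
At Stage I.3 the union must meet the balance of probabilities (weight is at least 54): on (c) the weight is 89 less the opposing 37 gives net 52, < 54, so (c) does not meet the standard; on (d) the weight is 62 less the opposing 12 gives net 50, < 54, so (d) does not meet the standard.
  Not every element is met, so the union fails to carry Stage I.3.
So the company prevails on this issue.
— Issue II —
Stage II.1 — burden on union; standard: a more-likely-than-not showing (weight exceeds 48).
    (e): 79 − 30 = 49 > 48 [met]
    (f): 76 − 27 = 49 > 48 [met]
  Stage II.1 carried; the burden shifts to the company.
Stage II.2 — burden on company; standard: a clear and cogent showing (weight exceeds 71).
    (g): 71 ≤ 71 [not met]
  Stage II.2 not carried; the company fails its burden.
So the union prevails on this issue.
— Issue III —
At Stage III.1 the union must meet a substantially-more-likely showing (weight exceeds 72): on (h) the weight is 93 less the opposing 20 gives net 73, which does exceed 72, so (h) meets the standard; on (i) the weight is 99 less the opposing 23 gives net 76, > 72, so (i) meets the standard.
  Stage III.1 is satisfied; the onus moves to the company.
At Stage III.2 the company must meet the balance of probabilities (weight is at least 50): on (j) the weight is 79 less the opposing 30 gives net 49, which does not reach 50, so (j) does not meet the standard; on (k) the weight is 73 less the opposing 26 gives net 47, which does not reach 50, so (k) does not meet the standard.
  Not every element is met, so the company fails to carry Stage III.2.
The analysis ends at Stage III.2; the union prevails on this issue.
Per-issue: Issue I → company; Issue II → union; Issue III → union. The union must prevail on a majority of issues; overall, the union prevails.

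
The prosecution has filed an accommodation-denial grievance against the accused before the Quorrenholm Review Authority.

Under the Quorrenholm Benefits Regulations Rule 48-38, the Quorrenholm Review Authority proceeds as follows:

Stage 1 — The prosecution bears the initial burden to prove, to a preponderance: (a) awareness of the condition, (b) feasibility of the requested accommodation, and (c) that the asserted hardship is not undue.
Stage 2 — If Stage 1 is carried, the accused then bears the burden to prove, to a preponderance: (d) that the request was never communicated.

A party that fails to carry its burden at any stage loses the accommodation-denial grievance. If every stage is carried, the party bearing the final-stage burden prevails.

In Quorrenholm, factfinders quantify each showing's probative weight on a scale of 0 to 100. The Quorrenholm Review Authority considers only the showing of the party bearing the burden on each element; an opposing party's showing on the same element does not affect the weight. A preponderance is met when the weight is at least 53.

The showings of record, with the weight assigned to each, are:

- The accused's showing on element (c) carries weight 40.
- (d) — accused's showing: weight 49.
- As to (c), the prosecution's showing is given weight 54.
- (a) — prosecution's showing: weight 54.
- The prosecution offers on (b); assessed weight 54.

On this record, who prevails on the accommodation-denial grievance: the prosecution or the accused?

Stage 1 — burden on prosecution; standard: a preponderance (weight is at least 53).
    (a): 54 ≥ 53 [met]
    (b): 54 ≥ 53 [met]
    (c): 54 (accused's 40 disregarded) ≥ 53 [met]
  Stage 1 is satisfied; the onus moves to the accused.
Stage 2 — burden on accused; standard: a preponderance (weight is at least 53).
    (d): 49 < 53 [not met]
  Not every element is met, so the accused fails to carry Stage 2.
The analysis ends at Stage 2; the prosecution prevails.

prosecution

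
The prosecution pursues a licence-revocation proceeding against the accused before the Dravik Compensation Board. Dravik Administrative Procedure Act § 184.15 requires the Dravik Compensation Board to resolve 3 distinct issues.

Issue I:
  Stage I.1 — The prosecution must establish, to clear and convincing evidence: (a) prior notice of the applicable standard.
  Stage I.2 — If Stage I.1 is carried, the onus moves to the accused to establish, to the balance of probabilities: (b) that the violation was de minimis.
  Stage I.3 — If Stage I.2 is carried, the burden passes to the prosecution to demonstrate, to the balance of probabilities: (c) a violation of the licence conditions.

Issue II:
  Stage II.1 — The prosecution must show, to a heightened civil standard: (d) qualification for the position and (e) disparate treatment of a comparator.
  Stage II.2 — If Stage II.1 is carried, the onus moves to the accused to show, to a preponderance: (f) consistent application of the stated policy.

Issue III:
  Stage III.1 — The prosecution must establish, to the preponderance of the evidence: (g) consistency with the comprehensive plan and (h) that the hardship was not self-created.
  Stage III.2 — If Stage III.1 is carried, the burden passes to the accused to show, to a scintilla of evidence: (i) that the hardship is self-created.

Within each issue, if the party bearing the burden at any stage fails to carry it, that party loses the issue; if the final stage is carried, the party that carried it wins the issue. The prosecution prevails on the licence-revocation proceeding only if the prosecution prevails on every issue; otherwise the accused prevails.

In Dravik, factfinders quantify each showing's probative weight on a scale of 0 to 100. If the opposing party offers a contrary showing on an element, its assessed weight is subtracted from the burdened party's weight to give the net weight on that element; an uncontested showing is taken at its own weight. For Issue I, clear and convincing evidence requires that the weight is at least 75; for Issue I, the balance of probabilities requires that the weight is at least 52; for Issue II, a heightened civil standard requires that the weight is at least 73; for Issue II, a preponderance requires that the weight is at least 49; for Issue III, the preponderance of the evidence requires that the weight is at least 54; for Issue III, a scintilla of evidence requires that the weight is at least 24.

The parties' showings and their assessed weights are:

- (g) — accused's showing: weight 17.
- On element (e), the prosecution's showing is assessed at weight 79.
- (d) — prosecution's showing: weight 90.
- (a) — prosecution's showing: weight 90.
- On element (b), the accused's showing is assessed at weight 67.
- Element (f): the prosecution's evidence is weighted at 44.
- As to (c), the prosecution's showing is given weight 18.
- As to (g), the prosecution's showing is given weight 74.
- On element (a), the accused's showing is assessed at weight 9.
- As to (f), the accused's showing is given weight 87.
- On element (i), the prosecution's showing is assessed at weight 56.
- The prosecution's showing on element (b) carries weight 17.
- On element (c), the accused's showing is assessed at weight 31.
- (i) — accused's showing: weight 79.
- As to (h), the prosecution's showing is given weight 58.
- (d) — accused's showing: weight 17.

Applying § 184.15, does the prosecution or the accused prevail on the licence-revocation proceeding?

— Issue I —
Stage I.1 — burden on prosecution; standard: clear and convincing evidence (weight is at least 75).
    (a): 90 − 9 = 81 ≥ 75 [met]
  Stage I.1 is satisfied; the onus moves to the accused.
Stage I.2 — burden on accused; standard: the balance of probabilities (weight is at least 52).
    (b): 67 − 17 = 50 < 52 [not met]
  Not every element is met, so the accused fails to carry Stage I.2.
The analysis ends at Stage I.2; the prosecution prevails on this issue.
— Issue II —
Stage II.1 — burden on prosecution; standard: a heightened civil standard (weight is at least 73).
    (d): 90 − 17 = 73 ≥ 73 [met]
    (e): 79 ≥ 73 [met]
  The prosecution carries Stage II.1; the accused now bears the burden.
Stage II.2 — burden on accused; standard: a preponderance (weight is at least 49).
    (f): 87 − 44 = 43 < 49 [not met]
  Not every element is met, so the accused fails to carry Stage II.2.
So the prosecution prevails on this issue.
— Issue III —
Stage III.1 — burden on prosecution; standard: the preponderance of the evidence (weight is at least 54).
    (g): 74 − 17 = 57 ≥ 54 [met]
    (h): 58 ≥ 54 [met]
  Stage III.1 is satisfied; the onus moves to the accused.
Stage III.2 — burden on accused; standard: a scintilla of evidence (weight is at least 24).
    (i): 79 − 56 = 23 < 24 [not met]
  The accused does not carry Stage III.2.
So the prosecution prevails on this issue.
Per-issue: Issue I → prosecution; Issue II → prosecution; Issue III → prosecution. The prosecution must prevail on every issue; overall, the prosecution prevails.

prosecution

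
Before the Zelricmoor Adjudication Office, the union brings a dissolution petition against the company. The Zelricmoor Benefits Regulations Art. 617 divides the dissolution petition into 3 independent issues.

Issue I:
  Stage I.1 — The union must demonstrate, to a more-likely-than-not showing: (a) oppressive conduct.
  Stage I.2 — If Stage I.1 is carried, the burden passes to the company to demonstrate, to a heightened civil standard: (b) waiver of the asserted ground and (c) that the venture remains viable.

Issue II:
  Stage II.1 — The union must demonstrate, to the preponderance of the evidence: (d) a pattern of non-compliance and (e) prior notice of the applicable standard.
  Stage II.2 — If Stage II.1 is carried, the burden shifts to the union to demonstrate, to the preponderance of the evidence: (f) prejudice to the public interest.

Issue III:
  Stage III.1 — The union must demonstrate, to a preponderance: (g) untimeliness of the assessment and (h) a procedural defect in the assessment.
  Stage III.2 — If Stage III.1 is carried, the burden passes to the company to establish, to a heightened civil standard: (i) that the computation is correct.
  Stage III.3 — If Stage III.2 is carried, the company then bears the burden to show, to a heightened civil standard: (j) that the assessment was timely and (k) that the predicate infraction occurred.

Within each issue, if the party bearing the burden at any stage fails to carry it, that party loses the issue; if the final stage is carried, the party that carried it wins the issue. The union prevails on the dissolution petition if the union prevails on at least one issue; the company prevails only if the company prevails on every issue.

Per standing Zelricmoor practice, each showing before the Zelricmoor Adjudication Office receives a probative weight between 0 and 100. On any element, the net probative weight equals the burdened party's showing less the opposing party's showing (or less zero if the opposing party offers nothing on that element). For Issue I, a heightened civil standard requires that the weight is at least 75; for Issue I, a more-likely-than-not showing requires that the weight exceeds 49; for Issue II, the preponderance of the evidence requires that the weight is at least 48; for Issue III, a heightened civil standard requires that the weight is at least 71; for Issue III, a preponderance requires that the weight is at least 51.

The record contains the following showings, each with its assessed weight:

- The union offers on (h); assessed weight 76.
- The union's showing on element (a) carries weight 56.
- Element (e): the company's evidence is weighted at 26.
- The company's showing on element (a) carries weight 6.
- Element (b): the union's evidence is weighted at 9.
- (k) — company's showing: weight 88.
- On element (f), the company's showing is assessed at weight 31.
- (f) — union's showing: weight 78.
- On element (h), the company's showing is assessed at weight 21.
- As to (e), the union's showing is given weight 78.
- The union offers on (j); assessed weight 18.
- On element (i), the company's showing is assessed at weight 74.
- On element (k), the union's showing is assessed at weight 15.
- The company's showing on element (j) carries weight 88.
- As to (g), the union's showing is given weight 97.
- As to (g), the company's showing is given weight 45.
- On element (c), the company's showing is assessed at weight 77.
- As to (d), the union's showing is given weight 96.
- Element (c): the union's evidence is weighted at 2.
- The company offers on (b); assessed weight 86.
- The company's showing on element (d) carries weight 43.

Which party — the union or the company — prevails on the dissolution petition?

union

— Issue I —
Stage I.1 — burden on union; standard: a more-likely-than-not showing (weight exceeds 49).
    (a): 56 − 6 = 50 > 49 [met]
  Stage I.1 carried; the burden shifts to the company.
Stage I.2 — burden on company; standard: a heightened civil standard (weight is at least 75).
    (b): 86 − 9 = 77 ≥ 75 [met]
    (c): 77 − 2 = 75 ≥ 75 [met]
  The company carries the last stage.
With every stage satisfied, the company prevails on this issue.
— Issue II —
At Stage II.1 the union must meet the preponderance of the evidence (weight is at least 48): on (d) the weight is 96 less the opposing 43 gives net 53, ≥ 48, so (d) meets the standard; on (e) the weight is 78 less the opposing 26 gives net 52, ≥ 48, so (e) meets the standard.
  Stage II.1 is satisfied; the union continues to bear the burden.
At Stage II.2 the union must meet the preponderance of the evidence (weight is at least 48): on (f) the weight is 78 less the opposing 31 gives net 47, < 48, so (f) does not meet the standard.
  Not every element is met, so the union fails to carry Stage II.2.
So the company prevails on this issue.
— Issue III —
Stage III.1 — burden on union; standard: a preponderance (weight is at least 51).
    (g): 97 − 45 = 52 ≥ 51 [met]
    (h): 76 − 21 = 55 ≥ 51 [met]
  All elements met. The burden passes to the company.
Stage III.2 — burden on company; standard: a heightened civil standard (weight is at least 71).
    (i): 74 ≥ 71 [met]
  All elements met. The company retains the burden for Stage III.3.
Stage III.3 — burden on company; standard: a heightened civil standard (weight is at least 71).
    (j): 88 − 18 = 70 < 71 [not met]
    (k): 88 − 15 = 73 ≥ 71 [met]
  The company does not carry Stage III.3.
The union prevails on this issue.
Per-issue: Issue I → company; Issue II → company; Issue III → union. The union must prevail on at least one issue; overall, the union prevails.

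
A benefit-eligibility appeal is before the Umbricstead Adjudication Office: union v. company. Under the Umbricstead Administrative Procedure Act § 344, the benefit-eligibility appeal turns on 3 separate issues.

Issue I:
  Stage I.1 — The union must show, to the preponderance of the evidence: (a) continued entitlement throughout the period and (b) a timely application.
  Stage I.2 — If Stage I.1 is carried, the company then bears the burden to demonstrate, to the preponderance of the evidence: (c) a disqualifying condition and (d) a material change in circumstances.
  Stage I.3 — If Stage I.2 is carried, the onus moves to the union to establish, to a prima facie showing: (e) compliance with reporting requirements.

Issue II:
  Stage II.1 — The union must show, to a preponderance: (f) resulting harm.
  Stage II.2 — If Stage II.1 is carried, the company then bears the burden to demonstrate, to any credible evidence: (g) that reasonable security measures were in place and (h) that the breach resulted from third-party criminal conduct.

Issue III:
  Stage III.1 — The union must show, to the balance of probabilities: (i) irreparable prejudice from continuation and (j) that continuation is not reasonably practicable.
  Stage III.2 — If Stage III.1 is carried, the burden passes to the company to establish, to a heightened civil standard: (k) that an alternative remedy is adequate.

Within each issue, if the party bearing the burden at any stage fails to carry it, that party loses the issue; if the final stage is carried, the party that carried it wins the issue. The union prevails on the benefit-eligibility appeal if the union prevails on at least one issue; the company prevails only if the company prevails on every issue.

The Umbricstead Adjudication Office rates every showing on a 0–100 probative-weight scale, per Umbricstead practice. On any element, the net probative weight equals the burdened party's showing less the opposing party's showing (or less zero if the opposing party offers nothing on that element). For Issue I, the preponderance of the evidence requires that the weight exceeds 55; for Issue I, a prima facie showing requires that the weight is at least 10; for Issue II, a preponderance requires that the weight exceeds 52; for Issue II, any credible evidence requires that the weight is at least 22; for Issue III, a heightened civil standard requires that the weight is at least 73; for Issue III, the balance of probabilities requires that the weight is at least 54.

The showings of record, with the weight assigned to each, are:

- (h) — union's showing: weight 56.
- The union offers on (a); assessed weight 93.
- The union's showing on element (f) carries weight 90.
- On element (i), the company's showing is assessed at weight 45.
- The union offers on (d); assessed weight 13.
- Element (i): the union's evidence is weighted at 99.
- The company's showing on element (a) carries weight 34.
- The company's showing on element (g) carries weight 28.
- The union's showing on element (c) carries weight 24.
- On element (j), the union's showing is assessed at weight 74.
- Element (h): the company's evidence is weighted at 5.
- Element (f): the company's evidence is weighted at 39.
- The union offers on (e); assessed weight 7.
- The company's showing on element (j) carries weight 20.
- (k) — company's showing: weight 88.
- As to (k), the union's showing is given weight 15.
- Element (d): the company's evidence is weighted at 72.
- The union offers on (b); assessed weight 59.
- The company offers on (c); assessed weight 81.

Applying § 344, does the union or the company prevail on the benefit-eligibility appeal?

company

— Issue I —
Stage I.1 — burden on union; standard: the preponderance of the evidence (weight exceeds 55).
    (a): 93 − 34 = 59 > 55 [met]
    (b): 59 > 55 [met]
  Stage I.1 carried; the burden shifts to the company.
Stage I.2 — burden on company; standard: the preponderance of the evidence (weight exceeds 55).
    (c): 81 − 24 = 57 > 55 [met]
    (d): 72 − 13 = 59 > 55 [met]
  The company carries Stage I.2; the union now bears the burden.
Stage I.3 — burden on union; standard: a prima facie showing (weight is at least 10).
    (e): 7 < 10 [not met]
  The union does not carry Stage I.3.
The analysis ends at Stage I.3; the company prevails on this issue.
— Issue II —
Stage II.1 (union, a preponderance, weight exceeds 52): (f) net 90−39=51 ≤ 52 — fails.
  Stage II.1 not carried; the union fails its burden.
So the company prevails on this issue.
— Issue III —
Stage III.1 (union, the balance of probabilities, weight is at least 54): (i) net 99−45=54 ≥ 54 — meets; (j) net 74−20=54 ≥ 54 — meets.
  Stage III.1 is satisfied; the onus moves to the company.
Stage III.2 (company, a heightened civil standard, weight is at least 73): (k) net 88−15=73 ≥ 73 — meets.
  Stage III.2 carried; the final stage is satisfied.
Every stage carried; the company prevails on this issue.
Per-issue: Issue I → company; Issue II → company; Issue III → company. The union must prevail on at least one issue; overall, the company prevails.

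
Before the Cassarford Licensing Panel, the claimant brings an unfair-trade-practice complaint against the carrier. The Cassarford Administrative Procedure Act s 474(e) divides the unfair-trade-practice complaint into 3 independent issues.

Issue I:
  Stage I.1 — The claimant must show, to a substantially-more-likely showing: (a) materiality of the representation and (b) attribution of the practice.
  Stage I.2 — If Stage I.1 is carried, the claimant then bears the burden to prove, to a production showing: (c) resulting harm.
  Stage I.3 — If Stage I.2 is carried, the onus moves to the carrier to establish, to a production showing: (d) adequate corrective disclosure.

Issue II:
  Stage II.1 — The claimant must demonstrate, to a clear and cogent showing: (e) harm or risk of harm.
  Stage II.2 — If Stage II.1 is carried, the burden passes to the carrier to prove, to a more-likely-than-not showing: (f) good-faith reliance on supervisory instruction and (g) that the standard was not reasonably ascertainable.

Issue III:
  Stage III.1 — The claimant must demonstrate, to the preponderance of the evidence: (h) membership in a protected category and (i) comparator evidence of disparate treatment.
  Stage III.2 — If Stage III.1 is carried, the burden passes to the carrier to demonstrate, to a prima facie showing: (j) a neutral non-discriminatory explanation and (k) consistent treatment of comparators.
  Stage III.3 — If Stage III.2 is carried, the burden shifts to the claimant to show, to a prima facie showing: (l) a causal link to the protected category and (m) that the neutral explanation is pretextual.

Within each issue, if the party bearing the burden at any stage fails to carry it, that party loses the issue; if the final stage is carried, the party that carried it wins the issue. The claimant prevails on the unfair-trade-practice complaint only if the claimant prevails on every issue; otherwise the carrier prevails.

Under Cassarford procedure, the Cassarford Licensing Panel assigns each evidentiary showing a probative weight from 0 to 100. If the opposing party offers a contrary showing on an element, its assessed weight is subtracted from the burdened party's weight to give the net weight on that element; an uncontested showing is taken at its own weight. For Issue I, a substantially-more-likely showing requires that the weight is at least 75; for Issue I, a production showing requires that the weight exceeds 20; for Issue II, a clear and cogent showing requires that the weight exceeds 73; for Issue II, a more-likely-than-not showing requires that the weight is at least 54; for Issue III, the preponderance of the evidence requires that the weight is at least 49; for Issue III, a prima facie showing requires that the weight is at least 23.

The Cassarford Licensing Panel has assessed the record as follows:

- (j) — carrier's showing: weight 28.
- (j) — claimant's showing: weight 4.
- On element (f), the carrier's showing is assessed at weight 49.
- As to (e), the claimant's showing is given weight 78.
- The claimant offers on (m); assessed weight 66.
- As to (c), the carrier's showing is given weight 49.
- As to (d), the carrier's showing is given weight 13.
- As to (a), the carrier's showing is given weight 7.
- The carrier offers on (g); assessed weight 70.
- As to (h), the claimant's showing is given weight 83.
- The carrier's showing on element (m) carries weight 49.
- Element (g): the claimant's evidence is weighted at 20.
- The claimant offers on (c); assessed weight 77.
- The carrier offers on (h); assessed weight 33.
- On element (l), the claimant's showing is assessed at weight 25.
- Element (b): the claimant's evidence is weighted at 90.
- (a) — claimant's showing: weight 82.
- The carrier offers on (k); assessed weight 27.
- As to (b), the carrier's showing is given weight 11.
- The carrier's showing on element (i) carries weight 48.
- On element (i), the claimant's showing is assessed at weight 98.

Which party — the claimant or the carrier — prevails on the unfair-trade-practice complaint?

— Issue I —
Stage I.1 (claimant, a substantially-more-likely showing, weight is at least 75): (a) net 82−7=75 ≥ 75 — meets; (b) net 90−11=79 ≥ 75 — meets.
  Stage I.1 carried; the burden remains with the claimant.
Stage I.2 (claimant, a production showing, weight exceeds 20): (c) net 77−49=28 > 20 — meets.
  Stage I.2 carried; the burden shifts to the carrier.
Stage I.3 (carrier, a production showing, weight exceeds 20): (d) 13 ≤ 20 — fails.
  Stage I.3 not carried; the carrier fails its burden.
So the claimant prevails on this issue.
— Issue II —
At Stage II.1 the claimant must meet a clear and cogent showing (weight exceeds 73): on (e) the weight is 78, > 73, so (e) meets the standard.
  Stage II.1 carried; the burden shifts to the carrier.
At Stage II.2 the carrier must meet a more-likely-than-not showing (weight is at least 54): on (f) the weight is 49, < 54, so (f) does not meet the standard; on (g) the weight is 70 less the opposing 20 gives net 50, < 54, so (g) does not meet the standard.
  The carrier does not carry Stage II.2.
The analysis ends at Stage II.2; the claimant prevails on this issue.
— Issue III —
Stage III.1 (claimant, the preponderance of the evidence, weight is at least 49): (h) net 83−33=50 ≥ 49 — meets; (i) net 98−48=50 ≥ 49 — meets.
  All elements met. The burden passes to the carrier.
Stage III.2 (carrier, a prima facie showing, weight is at least 23): (j) net 28−4=24 ≥ 23 — meets; (k) 27 ≥ 23 — meets.
  The carrier carries Stage III.2; the claimant now bears the burden.
Stage III.3 (claimant, a prima facie showing, weight is at least 23): (l) 25 ≥ 23 — meets; (m) net 66−49=17 < 23 — fails.
  Not every element is met, so the claimant fails to carry Stage III.3.
The analysis ends at Stage III.3; the carrier prevails on this issue.
Per-issue: Issue I → claimant; Issue II → claimant; Issue III → carrier. The claimant must prevail on every issue; overall, the carrier prevails.

carrier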